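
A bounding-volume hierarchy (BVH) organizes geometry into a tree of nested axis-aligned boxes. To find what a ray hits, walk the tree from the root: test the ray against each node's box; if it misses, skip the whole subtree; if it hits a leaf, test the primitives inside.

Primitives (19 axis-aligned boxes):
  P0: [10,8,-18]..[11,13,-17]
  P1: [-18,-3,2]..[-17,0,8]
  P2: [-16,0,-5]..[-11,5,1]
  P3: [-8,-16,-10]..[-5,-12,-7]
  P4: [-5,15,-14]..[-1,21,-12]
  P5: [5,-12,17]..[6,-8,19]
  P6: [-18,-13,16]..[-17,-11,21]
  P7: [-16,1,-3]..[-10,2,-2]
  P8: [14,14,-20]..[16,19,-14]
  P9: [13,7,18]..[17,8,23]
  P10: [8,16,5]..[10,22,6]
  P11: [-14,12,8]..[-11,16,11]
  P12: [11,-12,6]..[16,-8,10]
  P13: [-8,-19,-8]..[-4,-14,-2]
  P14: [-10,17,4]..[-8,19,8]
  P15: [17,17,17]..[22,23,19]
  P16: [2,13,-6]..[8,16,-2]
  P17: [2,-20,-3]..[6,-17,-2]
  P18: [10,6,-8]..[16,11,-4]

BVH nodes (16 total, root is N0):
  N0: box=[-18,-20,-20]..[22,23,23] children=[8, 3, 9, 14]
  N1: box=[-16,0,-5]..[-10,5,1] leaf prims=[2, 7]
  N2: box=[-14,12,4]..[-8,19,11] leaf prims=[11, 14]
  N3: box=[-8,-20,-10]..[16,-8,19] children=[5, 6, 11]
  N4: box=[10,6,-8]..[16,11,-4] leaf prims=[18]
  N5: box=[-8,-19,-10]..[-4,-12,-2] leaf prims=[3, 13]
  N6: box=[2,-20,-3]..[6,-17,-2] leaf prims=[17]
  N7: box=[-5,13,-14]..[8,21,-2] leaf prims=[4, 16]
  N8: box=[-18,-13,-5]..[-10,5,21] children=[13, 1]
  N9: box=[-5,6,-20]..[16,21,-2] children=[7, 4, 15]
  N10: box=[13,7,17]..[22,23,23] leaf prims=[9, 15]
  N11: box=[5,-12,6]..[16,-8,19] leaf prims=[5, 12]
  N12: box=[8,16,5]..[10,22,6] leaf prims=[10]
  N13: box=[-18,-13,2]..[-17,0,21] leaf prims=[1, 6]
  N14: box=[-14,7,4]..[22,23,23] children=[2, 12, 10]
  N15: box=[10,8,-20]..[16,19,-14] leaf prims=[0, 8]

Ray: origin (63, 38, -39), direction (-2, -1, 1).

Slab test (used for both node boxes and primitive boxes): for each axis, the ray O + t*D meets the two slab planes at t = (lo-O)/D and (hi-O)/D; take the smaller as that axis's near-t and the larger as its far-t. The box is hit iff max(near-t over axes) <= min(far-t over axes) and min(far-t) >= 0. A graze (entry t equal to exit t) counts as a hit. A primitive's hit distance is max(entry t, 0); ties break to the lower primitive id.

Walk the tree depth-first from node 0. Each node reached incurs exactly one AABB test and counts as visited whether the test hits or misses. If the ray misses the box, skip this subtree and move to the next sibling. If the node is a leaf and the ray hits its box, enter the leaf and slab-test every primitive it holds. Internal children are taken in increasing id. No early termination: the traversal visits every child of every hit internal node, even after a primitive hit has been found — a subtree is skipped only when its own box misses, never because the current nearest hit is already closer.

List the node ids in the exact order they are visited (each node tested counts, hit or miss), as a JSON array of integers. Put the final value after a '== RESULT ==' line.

Trace the traversal:
N0 x:[41/2,81/2] y:[15,58] z:[19,62] -> hit [41/2,81/2], descend [3, 8, 9, 14]
  N3 x:[47/2,71/2] y:[46,58] z:[29,58] -> miss, prune
  N8 x:[73/2,81/2] y:[33,51] z:[34,60] -> hit [73/2,81/2], descend [1, 13]
    N1 x:[73/2,79/2] y:[33,38] z:[34,40] -> hit [73/2,38] leaf, test {P2@t=37, P7@t=73/2}
    N13 x:[40,81/2] y:[38,51] z:[41,60] -> miss, prune
  N9 x:[47/2,34] y:[17,32] z:[19,37] -> hit [47/2,32], descend [4, 7, 15]
    N4 x:[47/2,53/2] y:[27,32] z:[31,35] -> miss, prune
    N7 x:[55/2,34] y:[17,25] z:[25,37] -> miss, prune
    N15 x:[47/2,53/2] y:[19,30] z:[19,25] -> hit [47/2,25] leaf, test {P0(miss), P8@t=47/2}
  N14 x:[41/2,77/2] y:[15,31] z:[43,62] -> miss, prune

order=[0, 3, 8, 1, 13, 9, 4, 7, 15, 14]  |boxes|=10  |leaves|=2  hit=P8

== RESULT ==
[0, 3, 8, 1, 13, 9, 4, 7, 15, 14]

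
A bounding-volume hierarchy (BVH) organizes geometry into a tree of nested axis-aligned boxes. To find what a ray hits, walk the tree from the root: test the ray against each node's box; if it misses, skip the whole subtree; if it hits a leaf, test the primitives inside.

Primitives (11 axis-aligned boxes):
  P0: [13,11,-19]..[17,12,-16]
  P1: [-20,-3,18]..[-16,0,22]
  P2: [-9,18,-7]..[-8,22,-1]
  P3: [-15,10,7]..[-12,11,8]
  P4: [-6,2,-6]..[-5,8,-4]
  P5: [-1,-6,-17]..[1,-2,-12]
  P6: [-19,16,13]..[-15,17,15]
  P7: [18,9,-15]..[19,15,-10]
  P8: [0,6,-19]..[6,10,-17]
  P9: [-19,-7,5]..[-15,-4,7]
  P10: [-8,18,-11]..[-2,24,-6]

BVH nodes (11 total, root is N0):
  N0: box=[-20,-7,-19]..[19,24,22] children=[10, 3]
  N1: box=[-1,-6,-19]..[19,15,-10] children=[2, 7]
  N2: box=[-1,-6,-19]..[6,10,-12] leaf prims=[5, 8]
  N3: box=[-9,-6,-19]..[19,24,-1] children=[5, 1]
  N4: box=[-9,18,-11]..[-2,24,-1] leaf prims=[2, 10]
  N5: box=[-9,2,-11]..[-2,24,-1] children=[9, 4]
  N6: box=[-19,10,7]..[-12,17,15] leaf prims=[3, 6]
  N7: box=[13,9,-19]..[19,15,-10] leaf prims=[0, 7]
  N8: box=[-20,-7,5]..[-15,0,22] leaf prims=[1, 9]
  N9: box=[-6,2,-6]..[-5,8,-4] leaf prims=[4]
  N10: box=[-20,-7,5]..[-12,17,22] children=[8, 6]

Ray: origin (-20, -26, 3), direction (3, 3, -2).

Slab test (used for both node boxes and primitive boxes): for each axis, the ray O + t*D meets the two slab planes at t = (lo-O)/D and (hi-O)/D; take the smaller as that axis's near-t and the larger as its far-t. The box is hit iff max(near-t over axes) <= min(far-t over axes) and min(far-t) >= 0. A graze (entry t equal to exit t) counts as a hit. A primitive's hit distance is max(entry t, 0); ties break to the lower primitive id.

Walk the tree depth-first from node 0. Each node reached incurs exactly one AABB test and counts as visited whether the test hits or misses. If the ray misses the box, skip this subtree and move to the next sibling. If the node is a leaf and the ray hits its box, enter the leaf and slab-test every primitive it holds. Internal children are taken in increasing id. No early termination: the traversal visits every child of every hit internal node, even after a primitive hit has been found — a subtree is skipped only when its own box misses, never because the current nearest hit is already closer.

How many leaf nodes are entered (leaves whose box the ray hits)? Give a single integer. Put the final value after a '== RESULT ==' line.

Traverse from the root:
N0 x:[0,13] y:[19/3,50/3] z:[-19/2,11] -> hit [19/3,11], descend [3, 10]
  N3 x:[11/3,13] y:[20/3,50/3] z:[2,11] -> hit [20/3,11], descend [1, 5]
    N1 x:[19/3,13] y:[20/3,41/3] z:[13/2,11] -> hit [20/3,11], descend [2, 7]
      N2 x:[19/3,26/3] y:[20/3,12] z:[15/2,11] -> hit [15/2,26/3] leaf, test {P5(miss), P8(miss)}
      N7 x:[11,13] y:[35/3,41/3] z:[13/2,11] -> miss, prune
    N5 x:[11/3,6] y:[28/3,50/3] z:[2,7] -> miss, prune
  N10 x:[0,8/3] y:[19/3,43/3] z:[-19/2,-1] -> miss, prune

Summary -> nodes [0, 3, 1, 2, 7, 5, 10]; box-tests=7; leaf-entries=1; first=miss

== RESULT ==
1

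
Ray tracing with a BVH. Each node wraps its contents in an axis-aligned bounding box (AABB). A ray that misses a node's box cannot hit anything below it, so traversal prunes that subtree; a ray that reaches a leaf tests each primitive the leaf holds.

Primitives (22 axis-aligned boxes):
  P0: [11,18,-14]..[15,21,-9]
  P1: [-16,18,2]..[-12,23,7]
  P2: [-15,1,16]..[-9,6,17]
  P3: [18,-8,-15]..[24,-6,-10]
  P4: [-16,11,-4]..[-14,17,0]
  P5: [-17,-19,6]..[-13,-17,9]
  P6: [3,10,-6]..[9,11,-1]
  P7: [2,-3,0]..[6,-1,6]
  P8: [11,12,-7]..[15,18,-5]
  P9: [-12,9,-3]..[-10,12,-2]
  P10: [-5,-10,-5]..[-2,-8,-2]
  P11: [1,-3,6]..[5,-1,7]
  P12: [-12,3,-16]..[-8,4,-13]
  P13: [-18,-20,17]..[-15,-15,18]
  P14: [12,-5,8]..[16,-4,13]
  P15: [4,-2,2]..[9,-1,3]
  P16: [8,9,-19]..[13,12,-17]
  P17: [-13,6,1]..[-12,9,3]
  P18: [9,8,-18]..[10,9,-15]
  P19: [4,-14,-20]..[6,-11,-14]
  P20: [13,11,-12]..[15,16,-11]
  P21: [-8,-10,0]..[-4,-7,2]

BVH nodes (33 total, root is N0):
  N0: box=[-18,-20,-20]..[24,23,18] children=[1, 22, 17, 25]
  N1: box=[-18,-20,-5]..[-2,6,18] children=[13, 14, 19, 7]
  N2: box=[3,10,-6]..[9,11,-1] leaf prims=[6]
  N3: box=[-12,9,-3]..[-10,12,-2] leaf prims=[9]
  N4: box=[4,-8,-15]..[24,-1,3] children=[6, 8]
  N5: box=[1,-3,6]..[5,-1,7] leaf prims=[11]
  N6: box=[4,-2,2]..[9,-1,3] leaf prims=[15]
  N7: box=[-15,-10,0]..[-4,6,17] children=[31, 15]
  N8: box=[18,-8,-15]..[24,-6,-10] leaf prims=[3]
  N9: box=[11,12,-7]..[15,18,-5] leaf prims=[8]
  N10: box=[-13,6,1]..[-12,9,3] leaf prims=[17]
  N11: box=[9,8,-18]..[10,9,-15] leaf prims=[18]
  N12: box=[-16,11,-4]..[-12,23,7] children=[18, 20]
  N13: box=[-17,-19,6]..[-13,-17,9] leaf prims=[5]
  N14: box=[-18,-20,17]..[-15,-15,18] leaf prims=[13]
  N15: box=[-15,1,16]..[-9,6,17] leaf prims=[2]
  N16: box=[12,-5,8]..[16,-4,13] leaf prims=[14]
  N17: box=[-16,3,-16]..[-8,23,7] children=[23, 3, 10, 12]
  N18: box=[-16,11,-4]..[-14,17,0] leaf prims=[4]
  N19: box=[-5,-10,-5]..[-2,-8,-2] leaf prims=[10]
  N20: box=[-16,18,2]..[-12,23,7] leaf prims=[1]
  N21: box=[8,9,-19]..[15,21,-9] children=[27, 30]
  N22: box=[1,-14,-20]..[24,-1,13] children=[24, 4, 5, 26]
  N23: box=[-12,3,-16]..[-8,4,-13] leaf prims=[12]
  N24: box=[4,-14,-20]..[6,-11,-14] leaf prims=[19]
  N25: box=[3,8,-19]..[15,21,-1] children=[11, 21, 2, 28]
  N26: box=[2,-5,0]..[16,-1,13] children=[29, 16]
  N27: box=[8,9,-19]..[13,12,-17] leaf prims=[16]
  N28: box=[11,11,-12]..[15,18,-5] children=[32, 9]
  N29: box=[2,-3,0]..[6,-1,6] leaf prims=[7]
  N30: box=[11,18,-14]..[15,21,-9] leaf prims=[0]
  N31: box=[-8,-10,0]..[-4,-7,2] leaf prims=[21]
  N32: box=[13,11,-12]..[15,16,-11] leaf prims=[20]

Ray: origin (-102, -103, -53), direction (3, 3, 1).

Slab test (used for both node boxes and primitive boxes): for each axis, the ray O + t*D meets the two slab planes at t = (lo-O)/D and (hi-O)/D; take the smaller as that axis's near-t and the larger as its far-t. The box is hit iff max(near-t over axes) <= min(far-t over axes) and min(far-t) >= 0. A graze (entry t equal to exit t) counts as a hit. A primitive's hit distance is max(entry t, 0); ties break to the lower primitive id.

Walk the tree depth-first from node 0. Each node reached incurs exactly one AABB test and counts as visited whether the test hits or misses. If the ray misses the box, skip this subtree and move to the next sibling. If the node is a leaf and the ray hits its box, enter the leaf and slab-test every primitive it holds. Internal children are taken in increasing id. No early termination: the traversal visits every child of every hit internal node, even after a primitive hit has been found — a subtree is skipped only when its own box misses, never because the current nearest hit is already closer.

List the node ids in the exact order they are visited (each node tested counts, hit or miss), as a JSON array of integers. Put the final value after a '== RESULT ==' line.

Trace the traversal:
N0 x:[28,42] y:[83/3,42] z:[33,71] -> hit [33,42], descend [1, 17, 22, 25]
  N1 x:[28,100/3] y:[83/3,109/3] z:[48,71] -> miss, prune
  N17 x:[86/3,94/3] y:[106/3,42] z:[37,60] -> miss, prune
  N22 x:[103/3,42] y:[89/3,34] z:[33,66] -> miss, prune
  N25 x:[35,39] y:[37,124/3] z:[34,52] -> hit [37,39], descend [2, 11, 21, 28]
    N2 x:[35,37] y:[113/3,38] z:[47,52] -> miss, prune
    N11 x:[37,112/3] y:[37,112/3] z:[35,38] -> hit [37,112/3] leaf, test {P18@t=37}
    N21 x:[110/3,39] y:[112/3,124/3] z:[34,44] -> hit [112/3,39], descend [27, 30]
      N27 x:[110/3,115/3] y:[112/3,115/3] z:[34,36] -> miss, prune
      N30 x:[113/3,39] y:[121/3,124/3] z:[39,44] -> miss, prune
    N28 x:[113/3,39] y:[38,121/3] z:[41,48] -> miss, prune

Visited [0, 1, 17, 22, 25, 2, 11, 21, 27, 30, 28]. Tests: 11 box, 1 leaf. Nearest: P18.

== RESULT ==
[0, 1, 17, 22, 25, 2, 11, 21, 27, 30, 28]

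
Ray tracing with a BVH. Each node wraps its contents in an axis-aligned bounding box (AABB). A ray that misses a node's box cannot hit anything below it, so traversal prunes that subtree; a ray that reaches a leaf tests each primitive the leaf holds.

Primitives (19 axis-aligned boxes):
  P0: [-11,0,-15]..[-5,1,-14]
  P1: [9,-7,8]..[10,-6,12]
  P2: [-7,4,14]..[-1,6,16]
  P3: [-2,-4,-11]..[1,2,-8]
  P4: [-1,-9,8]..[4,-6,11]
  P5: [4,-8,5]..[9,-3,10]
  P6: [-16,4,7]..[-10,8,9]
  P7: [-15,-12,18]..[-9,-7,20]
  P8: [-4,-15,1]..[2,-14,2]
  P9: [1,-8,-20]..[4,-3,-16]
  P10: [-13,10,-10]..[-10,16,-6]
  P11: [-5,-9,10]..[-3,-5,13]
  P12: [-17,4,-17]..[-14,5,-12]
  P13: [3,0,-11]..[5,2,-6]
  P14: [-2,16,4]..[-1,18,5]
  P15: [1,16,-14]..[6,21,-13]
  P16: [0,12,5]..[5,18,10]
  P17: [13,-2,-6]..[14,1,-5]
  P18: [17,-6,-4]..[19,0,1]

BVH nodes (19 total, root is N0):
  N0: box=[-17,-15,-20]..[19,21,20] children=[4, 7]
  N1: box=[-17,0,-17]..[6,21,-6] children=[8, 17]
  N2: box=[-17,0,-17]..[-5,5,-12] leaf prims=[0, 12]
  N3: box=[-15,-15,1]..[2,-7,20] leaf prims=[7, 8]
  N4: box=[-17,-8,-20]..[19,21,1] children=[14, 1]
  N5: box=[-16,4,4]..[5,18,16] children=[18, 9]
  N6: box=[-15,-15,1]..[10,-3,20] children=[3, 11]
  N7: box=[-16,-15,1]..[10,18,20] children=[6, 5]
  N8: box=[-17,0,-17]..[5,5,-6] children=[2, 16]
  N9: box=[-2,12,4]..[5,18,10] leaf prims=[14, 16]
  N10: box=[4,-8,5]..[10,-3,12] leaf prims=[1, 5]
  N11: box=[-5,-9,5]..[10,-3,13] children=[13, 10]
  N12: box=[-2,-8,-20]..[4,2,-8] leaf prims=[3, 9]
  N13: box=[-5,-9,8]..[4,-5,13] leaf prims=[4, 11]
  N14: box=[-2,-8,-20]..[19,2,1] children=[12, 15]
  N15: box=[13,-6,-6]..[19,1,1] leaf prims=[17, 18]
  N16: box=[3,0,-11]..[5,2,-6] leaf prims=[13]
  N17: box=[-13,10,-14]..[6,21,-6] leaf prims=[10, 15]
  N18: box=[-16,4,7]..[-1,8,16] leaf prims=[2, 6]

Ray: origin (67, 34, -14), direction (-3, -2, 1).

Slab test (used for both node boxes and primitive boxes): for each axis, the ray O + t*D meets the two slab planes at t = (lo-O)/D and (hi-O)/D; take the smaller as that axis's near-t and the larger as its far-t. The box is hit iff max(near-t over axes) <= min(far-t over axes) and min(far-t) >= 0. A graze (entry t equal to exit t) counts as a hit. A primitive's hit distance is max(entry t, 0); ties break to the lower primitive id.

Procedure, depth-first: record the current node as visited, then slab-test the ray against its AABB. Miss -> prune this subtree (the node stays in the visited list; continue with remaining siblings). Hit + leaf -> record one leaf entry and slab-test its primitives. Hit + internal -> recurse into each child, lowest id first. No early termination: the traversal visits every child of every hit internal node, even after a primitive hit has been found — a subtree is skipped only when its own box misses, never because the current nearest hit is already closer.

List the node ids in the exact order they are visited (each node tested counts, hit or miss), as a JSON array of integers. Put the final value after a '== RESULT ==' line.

Trace the traversal:
N0 x:[16,28] y:[13/2,49/2] z:[-6,34] -> hit [16,49/2], descend [4, 7]
  N4 x:[16,28] y:[13/2,21] z:[-6,15] -> miss, prune
  N7 x:[19,83/3] y:[8,49/2] z:[15,34] -> hit [19,49/2], descend [5, 6]
    N5 x:[62/3,83/3] y:[8,15] z:[18,30] -> miss, prune
    N6 x:[19,82/3] y:[37/2,49/2] z:[15,34] -> hit [19,49/2], descend [3, 11]
      N3 x:[65/3,82/3] y:[41/2,49/2] z:[15,34] -> hit [65/3,49/2] leaf, test {P7(miss), P8(miss)}
      N11 x:[19,24] y:[37/2,43/2] z:[19,27] -> hit [19,43/2], descend [10, 13]
        N10 x:[19,21] y:[37/2,21] z:[19,26] -> hit [19,21] leaf, test {P1(miss), P5@t=58/3}
        N13 x:[21,24] y:[39/2,43/2] z:[22,27] -> miss, prune

Summary -> nodes [0, 4, 7, 5, 6, 3, 11, 10, 13]; box-tests=9; leaf-entries=2; first=P5

== RESULT ==
[0, 4, 7, 5, 6, 3, 11, 10, 13]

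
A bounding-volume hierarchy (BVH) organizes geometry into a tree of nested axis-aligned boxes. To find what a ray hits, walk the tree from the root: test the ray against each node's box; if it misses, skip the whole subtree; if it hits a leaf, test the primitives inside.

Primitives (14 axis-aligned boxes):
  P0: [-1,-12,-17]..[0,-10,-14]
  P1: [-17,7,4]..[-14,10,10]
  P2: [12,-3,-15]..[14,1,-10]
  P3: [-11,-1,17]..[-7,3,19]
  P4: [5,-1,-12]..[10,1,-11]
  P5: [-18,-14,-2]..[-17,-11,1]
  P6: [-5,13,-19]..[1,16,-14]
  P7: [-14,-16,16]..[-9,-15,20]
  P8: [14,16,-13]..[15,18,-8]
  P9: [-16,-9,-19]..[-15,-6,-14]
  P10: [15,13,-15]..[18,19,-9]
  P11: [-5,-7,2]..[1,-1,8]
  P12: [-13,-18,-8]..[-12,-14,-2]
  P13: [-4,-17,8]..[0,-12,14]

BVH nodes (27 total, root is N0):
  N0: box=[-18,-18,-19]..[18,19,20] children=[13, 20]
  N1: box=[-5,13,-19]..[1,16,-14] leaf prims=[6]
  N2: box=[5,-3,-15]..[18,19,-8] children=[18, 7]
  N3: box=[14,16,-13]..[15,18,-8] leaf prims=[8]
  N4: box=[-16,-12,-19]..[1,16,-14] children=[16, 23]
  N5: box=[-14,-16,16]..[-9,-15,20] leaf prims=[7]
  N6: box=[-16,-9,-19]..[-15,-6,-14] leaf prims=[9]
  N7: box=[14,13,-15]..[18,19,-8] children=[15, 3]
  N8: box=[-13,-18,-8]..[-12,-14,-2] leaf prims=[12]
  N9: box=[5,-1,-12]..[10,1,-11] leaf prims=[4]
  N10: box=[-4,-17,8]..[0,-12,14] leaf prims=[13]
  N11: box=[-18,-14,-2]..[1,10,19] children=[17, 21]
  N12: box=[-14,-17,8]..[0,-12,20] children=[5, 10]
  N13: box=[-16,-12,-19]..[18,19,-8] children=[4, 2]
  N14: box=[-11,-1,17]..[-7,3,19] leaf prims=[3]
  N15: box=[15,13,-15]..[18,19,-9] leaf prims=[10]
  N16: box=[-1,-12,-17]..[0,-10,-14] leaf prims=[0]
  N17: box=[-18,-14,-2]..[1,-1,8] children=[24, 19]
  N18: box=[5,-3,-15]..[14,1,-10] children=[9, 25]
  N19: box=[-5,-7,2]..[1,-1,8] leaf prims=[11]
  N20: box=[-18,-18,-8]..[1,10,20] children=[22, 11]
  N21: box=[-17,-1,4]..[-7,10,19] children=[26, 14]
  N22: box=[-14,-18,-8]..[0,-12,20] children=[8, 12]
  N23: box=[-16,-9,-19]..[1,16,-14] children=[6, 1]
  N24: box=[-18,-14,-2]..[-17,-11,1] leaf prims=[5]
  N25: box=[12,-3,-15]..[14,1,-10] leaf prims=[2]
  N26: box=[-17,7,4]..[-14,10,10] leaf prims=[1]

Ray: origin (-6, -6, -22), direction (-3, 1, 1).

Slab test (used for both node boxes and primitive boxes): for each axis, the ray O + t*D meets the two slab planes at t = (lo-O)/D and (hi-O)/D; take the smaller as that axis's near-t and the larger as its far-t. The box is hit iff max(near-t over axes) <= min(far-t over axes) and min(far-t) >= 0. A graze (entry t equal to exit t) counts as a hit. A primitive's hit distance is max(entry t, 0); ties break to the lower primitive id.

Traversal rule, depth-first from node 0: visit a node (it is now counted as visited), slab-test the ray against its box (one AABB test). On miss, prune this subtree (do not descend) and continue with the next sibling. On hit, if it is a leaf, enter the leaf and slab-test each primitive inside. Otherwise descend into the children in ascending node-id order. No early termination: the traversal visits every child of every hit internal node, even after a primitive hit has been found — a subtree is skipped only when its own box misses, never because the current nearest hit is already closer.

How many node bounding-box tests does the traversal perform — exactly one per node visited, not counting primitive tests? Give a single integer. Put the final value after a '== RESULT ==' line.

Traverse from the root:
N0 x:[-8,4] y:[-12,25] z:[3,42] -> hit [3,4], descend [13, 20]
  N13 x:[-8,10/3] y:[-6,25] z:[3,14] -> hit [3,10/3], descend [2, 4]
    N2 x:[-8,-11/3] y:[3,25] z:[7,14] -> miss, prune
    N4 x:[-7/3,10/3] y:[-6,22] z:[3,8] -> hit [3,10/3], descend [16, 23]
      N16 x:[-2,-5/3] y:[-6,-4] z:[5,8] -> miss, prune
      N23 x:[-7/3,10/3] y:[-3,22] z:[3,8] -> hit [3,10/3], descend [1, 6]
        N1 x:[-7/3,-1/3] y:[19,22] z:[3,8] -> miss, prune
        N6 x:[3,10/3] y:[-3,0] z:[3,8] -> miss, prune
  N20 x:[-7/3,4] y:[-12,16] z:[14,42] -> miss, prune

Summary -> nodes [0, 13, 2, 4, 16, 23, 1, 6, 20]; box-tests=9; leaf-entries=0; first=miss

== RESULT ==
9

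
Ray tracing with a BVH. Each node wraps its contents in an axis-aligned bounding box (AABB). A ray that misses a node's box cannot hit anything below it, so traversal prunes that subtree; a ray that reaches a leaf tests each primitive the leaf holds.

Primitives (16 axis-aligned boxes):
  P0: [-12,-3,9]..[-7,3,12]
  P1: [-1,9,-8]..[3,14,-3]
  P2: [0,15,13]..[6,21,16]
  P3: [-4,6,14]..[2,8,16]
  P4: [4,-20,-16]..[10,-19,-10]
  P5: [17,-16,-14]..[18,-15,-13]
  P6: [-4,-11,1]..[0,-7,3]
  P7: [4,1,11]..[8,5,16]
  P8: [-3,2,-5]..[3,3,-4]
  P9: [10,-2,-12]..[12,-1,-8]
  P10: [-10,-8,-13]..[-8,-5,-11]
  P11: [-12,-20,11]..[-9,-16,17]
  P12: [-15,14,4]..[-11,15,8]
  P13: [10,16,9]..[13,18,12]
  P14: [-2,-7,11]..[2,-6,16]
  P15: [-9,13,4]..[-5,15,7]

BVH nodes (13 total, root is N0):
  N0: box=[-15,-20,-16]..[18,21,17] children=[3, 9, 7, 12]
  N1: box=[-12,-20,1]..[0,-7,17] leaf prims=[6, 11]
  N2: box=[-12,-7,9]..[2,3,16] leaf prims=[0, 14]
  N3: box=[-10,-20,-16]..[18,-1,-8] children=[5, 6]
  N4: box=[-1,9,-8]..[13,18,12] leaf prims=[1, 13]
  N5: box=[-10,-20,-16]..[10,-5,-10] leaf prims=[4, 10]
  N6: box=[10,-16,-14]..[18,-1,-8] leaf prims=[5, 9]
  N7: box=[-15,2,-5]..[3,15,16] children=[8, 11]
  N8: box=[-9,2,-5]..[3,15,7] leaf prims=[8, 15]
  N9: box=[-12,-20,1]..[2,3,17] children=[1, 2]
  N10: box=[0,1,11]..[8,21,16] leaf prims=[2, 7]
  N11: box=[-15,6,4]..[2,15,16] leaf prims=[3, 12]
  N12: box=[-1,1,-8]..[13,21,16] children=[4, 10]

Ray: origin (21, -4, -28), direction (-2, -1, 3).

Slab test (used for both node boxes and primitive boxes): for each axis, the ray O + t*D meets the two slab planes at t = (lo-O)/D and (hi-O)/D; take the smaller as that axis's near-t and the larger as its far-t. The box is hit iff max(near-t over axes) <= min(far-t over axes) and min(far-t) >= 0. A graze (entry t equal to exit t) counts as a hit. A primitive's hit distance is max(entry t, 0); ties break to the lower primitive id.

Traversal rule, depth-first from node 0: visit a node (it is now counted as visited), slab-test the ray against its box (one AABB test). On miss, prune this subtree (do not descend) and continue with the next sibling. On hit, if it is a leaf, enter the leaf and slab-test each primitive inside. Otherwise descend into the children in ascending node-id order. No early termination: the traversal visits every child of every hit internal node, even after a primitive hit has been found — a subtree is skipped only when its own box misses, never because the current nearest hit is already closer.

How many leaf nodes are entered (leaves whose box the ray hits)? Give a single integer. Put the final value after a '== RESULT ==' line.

Walk:
N0 x:[3/2,18] y:[-25,16] z:[4,15] -> hit [4,15], descend [3, 7, 9, 12]
  N3 x:[3/2,31/2] y:[-3,16] z:[4,20/3] -> hit [4,20/3], descend [5, 6]
    N5 x:[11/2,31/2] y:[1,16] z:[4,6] -> hit [11/2,6] leaf, test {P4(miss), P10(miss)}
    N6 x:[3/2,11/2] y:[-3,12] z:[14/3,20/3] -> hit [14/3,11/2] leaf, test {P5(miss), P9(miss)}
  N7 x:[9,18] y:[-19,-6] z:[23/3,44/3] -> miss, prune
  N9 x:[19/2,33/2] y:[-7,16] z:[29/3,15] -> hit [29/3,15], descend [1, 2]
    N1 x:[21/2,33/2] y:[3,16] z:[29/3,15] -> hit [21/2,15] leaf, test {P6(miss), P11@t=15}
    N2 x:[19/2,33/2] y:[-7,3] z:[37/3,44/3] -> miss, prune
  N12 x:[4,11] y:[-25,-5] z:[20/3,44/3] -> miss, prune

9 AABB tests over nodes [0, 3, 5, 6, 7, 9, 1, 2, 12]; 3 leaves entered; closest P11.

== RESULT ==
3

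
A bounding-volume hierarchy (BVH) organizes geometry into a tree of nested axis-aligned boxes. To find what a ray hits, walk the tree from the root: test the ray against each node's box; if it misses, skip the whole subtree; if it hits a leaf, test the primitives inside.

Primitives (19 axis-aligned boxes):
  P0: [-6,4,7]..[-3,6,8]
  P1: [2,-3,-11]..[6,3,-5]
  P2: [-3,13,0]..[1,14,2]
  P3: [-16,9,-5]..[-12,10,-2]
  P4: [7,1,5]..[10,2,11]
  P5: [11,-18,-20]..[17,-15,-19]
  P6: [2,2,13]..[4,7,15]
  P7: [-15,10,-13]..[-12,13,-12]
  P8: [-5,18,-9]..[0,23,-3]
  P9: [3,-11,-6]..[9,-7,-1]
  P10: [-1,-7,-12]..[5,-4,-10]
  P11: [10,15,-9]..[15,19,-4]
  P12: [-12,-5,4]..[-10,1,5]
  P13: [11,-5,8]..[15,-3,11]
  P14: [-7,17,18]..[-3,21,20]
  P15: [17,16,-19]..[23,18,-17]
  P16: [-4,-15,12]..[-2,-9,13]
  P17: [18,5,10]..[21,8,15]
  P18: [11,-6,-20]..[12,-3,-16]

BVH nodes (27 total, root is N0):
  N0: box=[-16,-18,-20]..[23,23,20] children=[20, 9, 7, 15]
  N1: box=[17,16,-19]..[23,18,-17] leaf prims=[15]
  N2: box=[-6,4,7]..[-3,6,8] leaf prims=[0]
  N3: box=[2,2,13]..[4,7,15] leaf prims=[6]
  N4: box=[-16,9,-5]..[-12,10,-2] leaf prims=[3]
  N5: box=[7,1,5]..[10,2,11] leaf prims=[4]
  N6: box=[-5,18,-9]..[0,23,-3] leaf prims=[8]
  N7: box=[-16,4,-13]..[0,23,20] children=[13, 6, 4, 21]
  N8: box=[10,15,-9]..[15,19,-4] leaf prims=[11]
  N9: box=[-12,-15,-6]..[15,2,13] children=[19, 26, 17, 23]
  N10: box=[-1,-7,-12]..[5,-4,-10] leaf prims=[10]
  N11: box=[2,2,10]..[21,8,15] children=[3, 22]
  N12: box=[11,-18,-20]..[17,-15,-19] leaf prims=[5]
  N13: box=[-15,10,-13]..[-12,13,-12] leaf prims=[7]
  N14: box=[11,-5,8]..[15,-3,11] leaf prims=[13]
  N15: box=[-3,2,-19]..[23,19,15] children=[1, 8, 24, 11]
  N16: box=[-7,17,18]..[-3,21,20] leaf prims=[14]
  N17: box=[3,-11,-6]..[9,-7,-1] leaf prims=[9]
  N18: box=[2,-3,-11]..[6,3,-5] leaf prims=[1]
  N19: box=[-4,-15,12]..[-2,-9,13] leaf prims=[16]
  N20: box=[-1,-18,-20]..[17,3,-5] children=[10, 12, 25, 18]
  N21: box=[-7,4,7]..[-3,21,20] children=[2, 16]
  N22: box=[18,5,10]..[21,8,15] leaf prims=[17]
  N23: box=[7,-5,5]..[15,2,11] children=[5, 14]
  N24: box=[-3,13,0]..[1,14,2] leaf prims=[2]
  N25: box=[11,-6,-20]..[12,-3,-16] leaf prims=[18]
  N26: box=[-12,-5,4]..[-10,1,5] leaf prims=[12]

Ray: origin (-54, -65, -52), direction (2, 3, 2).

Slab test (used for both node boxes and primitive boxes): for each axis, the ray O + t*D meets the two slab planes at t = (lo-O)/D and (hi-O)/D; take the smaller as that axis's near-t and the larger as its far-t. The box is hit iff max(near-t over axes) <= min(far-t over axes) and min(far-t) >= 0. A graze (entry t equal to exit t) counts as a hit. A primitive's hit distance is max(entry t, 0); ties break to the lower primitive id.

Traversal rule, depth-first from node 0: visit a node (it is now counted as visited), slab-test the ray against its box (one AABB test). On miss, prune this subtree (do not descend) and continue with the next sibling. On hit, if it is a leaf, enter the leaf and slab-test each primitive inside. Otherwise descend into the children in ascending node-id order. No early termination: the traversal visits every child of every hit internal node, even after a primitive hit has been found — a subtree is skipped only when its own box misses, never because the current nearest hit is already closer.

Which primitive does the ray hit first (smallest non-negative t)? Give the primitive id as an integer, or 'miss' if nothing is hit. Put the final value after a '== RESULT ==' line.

Traverse from the root:
N0 x:[19,77/2] y:[47/3,88/3] z:[16,36] -> hit [19,88/3], descend [7, 9, 15, 20]
  N7 x:[19,27] y:[23,88/3] z:[39/2,36] -> hit [23,27], descend [4, 6, 13, 21]
    N4 x:[19,21] y:[74/3,25] z:[47/2,25] -> miss, prune
    N6 x:[49/2,27] y:[83/3,88/3] z:[43/2,49/2] -> miss, prune
    N13 x:[39/2,21] y:[25,26] z:[39/2,20] -> miss, prune
    N21 x:[47/2,51/2] y:[23,86/3] z:[59/2,36] -> miss, prune
  N9 x:[21,69/2] y:[50/3,67/3] z:[23,65/2] -> miss, prune
  N15 x:[51/2,77/2] y:[67/3,28] z:[33/2,67/2] -> hit [51/2,28], descend [1, 8, 11, 24]
    N1 x:[71/2,77/2] y:[27,83/3] z:[33/2,35/2] -> miss, prune
    N8 x:[32,69/2] y:[80/3,28] z:[43/2,24] -> miss, prune
    N11 x:[28,75/2] y:[67/3,73/3] z:[31,67/2] -> miss, prune
    N24 x:[51/2,55/2] y:[26,79/3] z:[26,27] -> hit [26,79/3] leaf, test {P2@t=26}
  N20 x:[53/2,71/2] y:[47/3,68/3] z:[16,47/2] -> miss, prune

Summary -> nodes [0, 7, 4, 6, 13, 21, 9, 15, 1, 8, 11, 24, 20]; box-tests=13; leaf-entries=1; first=P2

== RESULT ==
2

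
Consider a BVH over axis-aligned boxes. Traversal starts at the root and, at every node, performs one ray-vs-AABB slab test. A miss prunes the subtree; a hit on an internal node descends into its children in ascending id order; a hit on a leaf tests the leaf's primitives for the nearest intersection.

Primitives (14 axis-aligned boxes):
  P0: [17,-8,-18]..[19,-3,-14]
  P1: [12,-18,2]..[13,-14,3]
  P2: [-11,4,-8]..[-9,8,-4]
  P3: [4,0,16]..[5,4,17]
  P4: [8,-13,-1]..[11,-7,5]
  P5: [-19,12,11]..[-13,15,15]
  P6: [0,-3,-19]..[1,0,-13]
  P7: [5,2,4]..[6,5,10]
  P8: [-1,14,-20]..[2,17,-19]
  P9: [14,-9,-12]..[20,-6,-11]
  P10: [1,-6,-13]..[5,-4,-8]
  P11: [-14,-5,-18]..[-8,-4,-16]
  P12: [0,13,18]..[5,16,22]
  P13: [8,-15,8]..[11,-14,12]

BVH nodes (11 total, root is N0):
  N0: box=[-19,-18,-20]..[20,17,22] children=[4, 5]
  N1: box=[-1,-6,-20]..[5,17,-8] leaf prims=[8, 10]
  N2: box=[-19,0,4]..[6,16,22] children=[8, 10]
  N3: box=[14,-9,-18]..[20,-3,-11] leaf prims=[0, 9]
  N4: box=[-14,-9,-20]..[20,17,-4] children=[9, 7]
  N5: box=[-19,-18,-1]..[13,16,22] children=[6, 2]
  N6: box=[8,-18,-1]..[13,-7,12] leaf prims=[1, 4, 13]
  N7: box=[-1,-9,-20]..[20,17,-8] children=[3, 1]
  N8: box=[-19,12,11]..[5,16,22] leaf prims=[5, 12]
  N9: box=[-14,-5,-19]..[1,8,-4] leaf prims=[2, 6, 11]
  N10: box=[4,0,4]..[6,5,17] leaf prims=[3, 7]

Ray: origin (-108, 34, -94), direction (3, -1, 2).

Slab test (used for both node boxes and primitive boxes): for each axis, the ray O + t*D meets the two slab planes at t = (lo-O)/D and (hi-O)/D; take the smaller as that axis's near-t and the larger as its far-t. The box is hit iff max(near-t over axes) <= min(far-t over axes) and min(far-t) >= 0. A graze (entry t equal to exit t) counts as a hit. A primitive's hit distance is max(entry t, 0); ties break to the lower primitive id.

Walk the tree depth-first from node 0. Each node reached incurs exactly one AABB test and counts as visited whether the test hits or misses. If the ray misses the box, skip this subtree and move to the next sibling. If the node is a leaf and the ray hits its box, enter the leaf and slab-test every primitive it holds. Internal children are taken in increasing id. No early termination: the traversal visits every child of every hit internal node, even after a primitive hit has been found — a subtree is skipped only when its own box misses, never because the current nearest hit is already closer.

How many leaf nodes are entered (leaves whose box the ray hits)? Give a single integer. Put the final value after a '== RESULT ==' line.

Traverse from the root:
N0 x:[89/3,128/3] y:[17,52] z:[37,58] -> hit [37,128/3], descend [4, 5]
  N4 x:[94/3,128/3] y:[17,43] z:[37,45] -> hit [37,128/3], descend [7, 9]
    N7 x:[107/3,128/3] y:[17,43] z:[37,43] -> hit [37,128/3], descend [1, 3]
      N1 x:[107/3,113/3] y:[17,40] z:[37,43] -> hit [37,113/3] leaf, test {P8(miss), P10(miss)}
      N3 x:[122/3,128/3] y:[37,43] z:[38,83/2] -> hit [122/3,83/2] leaf, test {P0(miss), P9@t=41}
    N9 x:[94/3,109/3] y:[26,39] z:[75/2,45] -> miss, prune
  N5 x:[89/3,121/3] y:[18,52] z:[93/2,58] -> miss, prune

7 AABB tests over nodes [0, 4, 7, 1, 3, 9, 5]; 2 leaves entered; closest P9.

== RESULT ==
2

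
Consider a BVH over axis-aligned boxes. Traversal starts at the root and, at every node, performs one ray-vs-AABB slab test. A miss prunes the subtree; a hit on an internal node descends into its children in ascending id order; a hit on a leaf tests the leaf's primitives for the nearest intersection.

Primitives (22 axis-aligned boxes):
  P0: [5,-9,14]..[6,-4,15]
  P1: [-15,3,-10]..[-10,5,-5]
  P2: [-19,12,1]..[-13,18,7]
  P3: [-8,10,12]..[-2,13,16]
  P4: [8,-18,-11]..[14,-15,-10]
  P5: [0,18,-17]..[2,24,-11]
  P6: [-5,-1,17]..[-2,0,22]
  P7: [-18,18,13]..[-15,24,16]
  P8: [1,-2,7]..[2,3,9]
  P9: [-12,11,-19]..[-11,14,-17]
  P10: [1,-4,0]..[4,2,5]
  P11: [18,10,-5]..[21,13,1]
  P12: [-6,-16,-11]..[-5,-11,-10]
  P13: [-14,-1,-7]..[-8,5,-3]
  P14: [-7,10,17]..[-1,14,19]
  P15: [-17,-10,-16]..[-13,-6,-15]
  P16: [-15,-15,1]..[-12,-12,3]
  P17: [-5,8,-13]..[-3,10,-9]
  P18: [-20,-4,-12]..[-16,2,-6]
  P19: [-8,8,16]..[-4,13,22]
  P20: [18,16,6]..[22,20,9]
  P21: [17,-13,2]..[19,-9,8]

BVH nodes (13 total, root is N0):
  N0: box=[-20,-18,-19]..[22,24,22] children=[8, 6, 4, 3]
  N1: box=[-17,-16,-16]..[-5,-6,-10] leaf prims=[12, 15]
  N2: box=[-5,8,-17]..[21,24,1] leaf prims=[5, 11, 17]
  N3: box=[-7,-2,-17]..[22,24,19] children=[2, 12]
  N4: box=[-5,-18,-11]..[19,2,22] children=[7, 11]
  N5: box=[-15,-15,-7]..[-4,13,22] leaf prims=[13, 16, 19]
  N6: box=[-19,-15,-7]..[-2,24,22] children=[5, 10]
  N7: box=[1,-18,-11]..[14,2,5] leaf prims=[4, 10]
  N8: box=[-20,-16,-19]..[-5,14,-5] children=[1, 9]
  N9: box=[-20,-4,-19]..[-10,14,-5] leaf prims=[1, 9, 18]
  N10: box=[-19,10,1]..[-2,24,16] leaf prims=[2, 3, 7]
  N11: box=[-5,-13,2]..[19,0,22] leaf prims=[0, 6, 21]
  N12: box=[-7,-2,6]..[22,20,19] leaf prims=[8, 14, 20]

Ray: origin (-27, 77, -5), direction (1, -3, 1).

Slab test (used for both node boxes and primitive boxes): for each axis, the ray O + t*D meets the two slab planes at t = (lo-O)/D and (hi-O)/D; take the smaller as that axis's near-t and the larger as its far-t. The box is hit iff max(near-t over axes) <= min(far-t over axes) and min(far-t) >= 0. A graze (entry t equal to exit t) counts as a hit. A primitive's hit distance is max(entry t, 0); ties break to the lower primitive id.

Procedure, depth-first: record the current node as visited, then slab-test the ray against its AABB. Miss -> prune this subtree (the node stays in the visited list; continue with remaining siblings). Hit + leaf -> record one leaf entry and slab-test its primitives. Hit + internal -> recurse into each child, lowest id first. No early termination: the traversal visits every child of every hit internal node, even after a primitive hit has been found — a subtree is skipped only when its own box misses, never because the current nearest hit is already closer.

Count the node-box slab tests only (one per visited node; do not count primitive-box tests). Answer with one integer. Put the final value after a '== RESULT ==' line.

Trace the traversal:
N0 x:[7,49] y:[53/3,95/3] z:[-14,27] -> hit [53/3,27], descend [3, 4, 6, 8]
  N3 x:[20,49] y:[53/3,79/3] z:[-12,24] -> hit [20,24], descend [2, 12]
    N2 x:[22,48] y:[53/3,23] z:[-12,6] -> miss, prune
    N12 x:[20,49] y:[19,79/3] z:[11,24] -> hit [20,24] leaf, test {P8(miss), P14@t=22, P20(miss)}
  N4 x:[22,46] y:[25,95/3] z:[-6,27] -> hit [25,27], descend [7, 11]
    N7 x:[28,41] y:[25,95/3] z:[-6,10] -> miss, prune
    N11 x:[22,46] y:[77/3,30] z:[7,27] -> hit [77/3,27] leaf, test {P0(miss), P6(miss), P21(miss)}
  N6 x:[8,25] y:[53/3,92/3] z:[-2,27] -> hit [53/3,25], descend [5, 10]
    N5 x:[12,23] y:[64/3,92/3] z:[-2,27] -> hit [64/3,23] leaf, test {P13(miss), P16(miss), P19@t=64/3}
    N10 x:[8,25] y:[53/3,67/3] z:[6,21] -> hit [53/3,21] leaf, test {P2(miss), P3(miss), P7(miss)}
  N8 x:[7,22] y:[21,31] z:[-14,0] -> miss, prune

Visited [0, 3, 2, 12, 4, 7, 11, 6, 5, 10, 8]. Tests: 11 box, 4 leaf. Nearest: P19.

== RESULT ==
11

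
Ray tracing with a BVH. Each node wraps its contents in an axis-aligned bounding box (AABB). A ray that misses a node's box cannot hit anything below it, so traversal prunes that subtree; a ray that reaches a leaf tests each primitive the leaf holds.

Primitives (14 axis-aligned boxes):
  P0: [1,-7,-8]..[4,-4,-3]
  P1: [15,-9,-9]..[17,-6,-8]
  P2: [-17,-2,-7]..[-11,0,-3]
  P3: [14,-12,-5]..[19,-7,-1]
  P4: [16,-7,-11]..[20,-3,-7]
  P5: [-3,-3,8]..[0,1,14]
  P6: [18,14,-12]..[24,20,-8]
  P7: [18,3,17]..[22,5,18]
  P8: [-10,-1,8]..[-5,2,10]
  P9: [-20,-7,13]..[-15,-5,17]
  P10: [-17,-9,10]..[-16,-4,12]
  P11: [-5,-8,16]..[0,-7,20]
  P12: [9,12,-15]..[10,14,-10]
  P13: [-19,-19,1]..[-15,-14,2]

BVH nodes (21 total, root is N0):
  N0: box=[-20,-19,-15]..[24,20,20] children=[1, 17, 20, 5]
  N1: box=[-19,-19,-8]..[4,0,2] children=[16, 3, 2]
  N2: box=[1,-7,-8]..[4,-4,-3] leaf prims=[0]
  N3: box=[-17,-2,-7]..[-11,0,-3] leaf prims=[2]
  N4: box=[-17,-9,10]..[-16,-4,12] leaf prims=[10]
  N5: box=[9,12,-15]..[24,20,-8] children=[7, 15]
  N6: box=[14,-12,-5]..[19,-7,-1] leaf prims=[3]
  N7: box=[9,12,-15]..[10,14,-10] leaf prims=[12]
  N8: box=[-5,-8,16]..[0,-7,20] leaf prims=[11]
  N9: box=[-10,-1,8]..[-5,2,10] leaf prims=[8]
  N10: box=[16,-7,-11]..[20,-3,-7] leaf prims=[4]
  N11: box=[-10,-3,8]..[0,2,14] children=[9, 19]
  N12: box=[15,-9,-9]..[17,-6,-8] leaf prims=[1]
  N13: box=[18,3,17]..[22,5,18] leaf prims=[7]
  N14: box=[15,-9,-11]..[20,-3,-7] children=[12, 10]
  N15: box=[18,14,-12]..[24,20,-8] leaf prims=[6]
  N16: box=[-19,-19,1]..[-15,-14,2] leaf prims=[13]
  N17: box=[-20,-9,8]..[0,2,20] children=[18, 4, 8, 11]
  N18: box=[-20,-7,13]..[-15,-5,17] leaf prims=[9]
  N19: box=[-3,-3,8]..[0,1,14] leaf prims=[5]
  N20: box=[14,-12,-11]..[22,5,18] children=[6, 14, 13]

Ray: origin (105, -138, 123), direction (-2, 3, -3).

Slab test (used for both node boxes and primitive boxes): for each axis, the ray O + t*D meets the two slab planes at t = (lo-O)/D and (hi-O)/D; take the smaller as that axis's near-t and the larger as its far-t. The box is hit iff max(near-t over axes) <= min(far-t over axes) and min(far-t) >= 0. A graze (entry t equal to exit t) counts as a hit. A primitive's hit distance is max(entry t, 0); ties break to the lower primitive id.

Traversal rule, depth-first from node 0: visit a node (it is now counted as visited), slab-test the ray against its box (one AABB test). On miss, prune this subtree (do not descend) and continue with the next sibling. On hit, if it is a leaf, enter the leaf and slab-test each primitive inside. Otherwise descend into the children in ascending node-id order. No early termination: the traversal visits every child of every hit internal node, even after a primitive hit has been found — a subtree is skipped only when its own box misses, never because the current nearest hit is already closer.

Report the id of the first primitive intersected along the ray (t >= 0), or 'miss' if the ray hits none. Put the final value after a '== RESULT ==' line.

Trace the traversal:
N0 x:[81/2,125/2] y:[119/3,158/3] z:[103/3,46] -> hit [81/2,46], descend [1, 5, 17, 20]
  N1 x:[101/2,62] y:[119/3,46] z:[121/3,131/3] -> miss, prune
  N5 x:[81/2,48] y:[50,158/3] z:[131/3,46] -> miss, prune
  N17 x:[105/2,125/2] y:[43,140/3] z:[103/3,115/3] -> miss, prune
  N20 x:[83/2,91/2] y:[42,143/3] z:[35,134/3] -> hit [42,134/3], descend [6, 13, 14]
    N6 x:[43,91/2] y:[42,131/3] z:[124/3,128/3] -> miss, prune
    N13 x:[83/2,87/2] y:[47,143/3] z:[35,106/3] -> miss, prune
    N14 x:[85/2,45] y:[43,45] z:[130/3,134/3] -> hit [130/3,134/3], descend [10, 12]
      N10 x:[85/2,89/2] y:[131/3,45] z:[130/3,134/3] -> hit [131/3,89/2] leaf, test {P4@t=131/3}
      N12 x:[44,45] y:[43,44] z:[131/3,44] -> hit [44,44] leaf, test {P1@t=44}

Summary -> nodes [0, 1, 5, 17, 20, 6, 13, 14, 10, 12]; box-tests=10; leaf-entries=2; first=P4

== RESULT ==
4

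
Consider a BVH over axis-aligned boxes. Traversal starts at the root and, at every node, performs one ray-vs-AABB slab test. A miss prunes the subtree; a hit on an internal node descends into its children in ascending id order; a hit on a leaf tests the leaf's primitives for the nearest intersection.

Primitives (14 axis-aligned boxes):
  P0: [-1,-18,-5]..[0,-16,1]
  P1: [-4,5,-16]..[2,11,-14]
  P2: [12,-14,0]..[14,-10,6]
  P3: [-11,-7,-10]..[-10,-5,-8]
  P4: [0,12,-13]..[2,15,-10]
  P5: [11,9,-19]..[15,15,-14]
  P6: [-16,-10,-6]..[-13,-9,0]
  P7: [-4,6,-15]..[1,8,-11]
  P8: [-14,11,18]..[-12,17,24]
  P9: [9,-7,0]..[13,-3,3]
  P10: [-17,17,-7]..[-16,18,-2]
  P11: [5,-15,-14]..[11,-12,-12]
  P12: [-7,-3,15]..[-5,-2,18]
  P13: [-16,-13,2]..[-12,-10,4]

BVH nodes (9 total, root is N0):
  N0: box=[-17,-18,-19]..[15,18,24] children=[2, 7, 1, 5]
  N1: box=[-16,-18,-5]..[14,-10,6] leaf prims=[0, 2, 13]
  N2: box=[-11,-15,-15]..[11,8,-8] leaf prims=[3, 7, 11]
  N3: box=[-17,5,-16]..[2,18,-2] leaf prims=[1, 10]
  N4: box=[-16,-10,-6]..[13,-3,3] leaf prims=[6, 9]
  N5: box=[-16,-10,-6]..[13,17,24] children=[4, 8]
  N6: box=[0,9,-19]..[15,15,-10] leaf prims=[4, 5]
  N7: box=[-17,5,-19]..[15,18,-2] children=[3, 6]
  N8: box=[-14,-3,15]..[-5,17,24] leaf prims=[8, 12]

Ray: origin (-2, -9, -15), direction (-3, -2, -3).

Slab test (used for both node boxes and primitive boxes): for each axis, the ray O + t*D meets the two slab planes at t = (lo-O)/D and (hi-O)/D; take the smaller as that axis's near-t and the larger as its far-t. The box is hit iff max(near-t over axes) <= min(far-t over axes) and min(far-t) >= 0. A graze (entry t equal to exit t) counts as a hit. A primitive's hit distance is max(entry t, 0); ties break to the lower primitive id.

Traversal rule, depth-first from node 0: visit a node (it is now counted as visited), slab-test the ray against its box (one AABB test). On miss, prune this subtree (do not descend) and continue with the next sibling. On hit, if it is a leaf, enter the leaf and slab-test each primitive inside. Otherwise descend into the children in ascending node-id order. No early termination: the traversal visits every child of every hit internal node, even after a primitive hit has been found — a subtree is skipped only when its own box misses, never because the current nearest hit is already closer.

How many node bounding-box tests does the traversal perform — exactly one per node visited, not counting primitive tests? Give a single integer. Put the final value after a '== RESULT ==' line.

Traverse from the root:
N0 x:[-17/3,5] y:[-27/2,9/2] z:[-13,4/3] -> hit [-17/3,4/3], descend [1, 2, 5, 7]
  N1 x:[-16/3,14/3] y:[1/2,9/2] z:[-7,-10/3] -> miss, prune
  N2 x:[-13/3,3] y:[-17/2,3] z:[-7/3,0] -> hit [-7/3,0] leaf, test {P3(miss), P7(miss), P11(miss)}
  N5 x:[-5,14/3] y:[-13,1/2] z:[-13,-3] -> miss, prune
  N7 x:[-17/3,5] y:[-27/2,-7] z:[-13/3,4/3] -> miss, prune

5 AABB tests over nodes [0, 1, 2, 5, 7]; 1 leaf entered; closest miss.

== RESULT ==
5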